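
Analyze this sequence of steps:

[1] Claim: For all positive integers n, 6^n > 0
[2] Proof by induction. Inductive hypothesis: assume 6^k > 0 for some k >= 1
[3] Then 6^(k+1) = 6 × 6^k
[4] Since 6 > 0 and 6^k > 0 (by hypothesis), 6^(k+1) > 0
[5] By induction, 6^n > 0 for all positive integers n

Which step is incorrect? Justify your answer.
Step 5: By induction, 6^n > 0 for all positive integers n

Step 5 concludes the proof by induction, but no base case was ever established. A valid induction proof requires: (1) a base case proving 6^1 > 0, and (2) an inductive step showing IF 6^k > 0 THEN 6^(k+1) > 0. Steps 2-4 correctly establish the inductive step, but without the base case the conclusion in step 5 does not follow.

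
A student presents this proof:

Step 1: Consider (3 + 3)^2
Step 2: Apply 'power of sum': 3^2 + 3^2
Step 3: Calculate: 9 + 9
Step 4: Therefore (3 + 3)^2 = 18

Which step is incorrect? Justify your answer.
Step 2: Apply 'power of sum': 3^2 + 3^2

Step 2 incorrectly applies a non-existent rule '(a+b)^n = a^n + b^n'. This is false in general. The correct expansion uses the binomial theorem. The actual value is (3 + 3)^2 = 6^2 = 36, not 18.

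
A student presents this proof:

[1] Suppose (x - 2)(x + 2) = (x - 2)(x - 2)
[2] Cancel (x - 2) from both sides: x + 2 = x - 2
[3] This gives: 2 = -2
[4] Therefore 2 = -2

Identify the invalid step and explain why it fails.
Step 2: Cancel (x - 2) from both sides: x + 2 = x - 2

Step 2 cancels (x - 2) from both sides. This is only valid if (x - 2) ≠ 0, i.e., x ≠ 2. When x = 2, both sides equal zero regardless of the other factors. The correct approach requires considering x = 2 as a separate case.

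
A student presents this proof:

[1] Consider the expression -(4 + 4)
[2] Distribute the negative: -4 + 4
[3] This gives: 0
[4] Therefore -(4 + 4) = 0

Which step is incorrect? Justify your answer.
Step 2: Distribute the negative: -4 + 4

Step 2 incorrectly distributes the negative sign. The correct distribution is -(4 + 4) = -4 - 4 = -8. The negative must be applied to both terms, not just the first. The error treats -(4 + 4) as -4 + 4, which equals 0 instead of -8.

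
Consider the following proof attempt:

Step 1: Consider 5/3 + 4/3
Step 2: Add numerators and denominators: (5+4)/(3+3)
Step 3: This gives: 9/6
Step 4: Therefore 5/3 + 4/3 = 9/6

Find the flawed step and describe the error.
Step 2: Add numerators and denominators: (5+4)/(3+3)

Step 2 incorrectly adds fractions by separately adding numerators and denominators. This is wrong. The correct method requires a common denominator: 5/3 + 4/3 = (5×3 + 4×3)/(3×3) = 27/9 = 3. The method used gives 9/6, which is different.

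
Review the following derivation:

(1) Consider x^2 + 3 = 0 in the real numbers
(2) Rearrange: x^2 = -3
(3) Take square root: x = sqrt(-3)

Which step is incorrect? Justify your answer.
Step 3: Take square root: x = sqrt(-3)

Step 3 takes the square root of -3, which is negative. In the real number system, the square root of a negative number is undefined. The equation x^2 + 3 = 0 has no real solutions. Square roots of negative numbers only exist in the complex numbers.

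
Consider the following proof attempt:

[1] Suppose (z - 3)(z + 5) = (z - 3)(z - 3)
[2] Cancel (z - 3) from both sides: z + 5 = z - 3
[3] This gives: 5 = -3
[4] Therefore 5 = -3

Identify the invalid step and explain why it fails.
Step 2: Cancel (z - 3) from both sides: z + 5 = z - 3

Step 2 cancels (z - 3) from both sides. This is only valid if (z - 3) ≠ 0, i.e., z ≠ 3. When z = 3, both sides equal zero regardless of the other factors. The correct approach requires considering z = 3 as a separate case.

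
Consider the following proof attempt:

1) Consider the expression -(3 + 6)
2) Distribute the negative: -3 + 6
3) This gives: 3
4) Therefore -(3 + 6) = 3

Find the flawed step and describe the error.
Step 2: Distribute the negative: -3 + 6

Step 2 incorrectly distributes the negative sign. The correct distribution is -(3 + 6) = -3 - 6 = -9. The negative must be applied to both terms, not just the first. The error treats -(3 + 6) as -3 + 6, which equals 3 instead of -9.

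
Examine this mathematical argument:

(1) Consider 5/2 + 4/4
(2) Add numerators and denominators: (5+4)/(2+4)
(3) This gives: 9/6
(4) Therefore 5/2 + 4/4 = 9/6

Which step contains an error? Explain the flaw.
Step 2: Add numerators and denominators: (5+4)/(2+4)

Step 2 incorrectly adds fractions by separately adding numerators and denominators. This is wrong. The correct method requires a common denominator: 5/2 + 4/4 = (5×4 + 4×2)/(2×4) = 28/8 = 7/2. The method used gives 9/6, which is different.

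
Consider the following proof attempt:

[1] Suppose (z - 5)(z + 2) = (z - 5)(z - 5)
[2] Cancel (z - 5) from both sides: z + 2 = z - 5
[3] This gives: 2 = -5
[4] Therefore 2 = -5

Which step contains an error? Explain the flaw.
Step 2: Cancel (z - 5) from both sides: z + 2 = z - 5

Step 2 cancels (z - 5) from both sides. This is only valid if (z - 5) ≠ 0, i.e., z ≠ 5. When z = 5, both sides equal zero regardless of the other factors. The correct approach requires considering z = 5 as a separate case.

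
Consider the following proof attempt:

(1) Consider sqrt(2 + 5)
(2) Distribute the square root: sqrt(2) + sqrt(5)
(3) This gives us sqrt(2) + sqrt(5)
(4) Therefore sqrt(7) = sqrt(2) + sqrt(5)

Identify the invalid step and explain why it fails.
Step 2: Distribute the square root: sqrt(2) + sqrt(5)

Step 2 incorrectly 'distributes' the square root over addition. The square root function does not distribute: sqrt(a + b) ≠ sqrt(a) + sqrt(b). In fact, sqrt(2 + 5) = sqrt(7) ≈ 2.6458, while sqrt(2) + sqrt(5) ≈ 3.6503.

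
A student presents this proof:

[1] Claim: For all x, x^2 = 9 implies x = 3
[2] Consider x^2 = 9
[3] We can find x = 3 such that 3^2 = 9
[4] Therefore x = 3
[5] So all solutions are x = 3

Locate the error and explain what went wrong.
Step 4: Therefore x = 3

Step 4 incorrectly concludes that x = 3 is the only solution. The proof shows that x = 3 is A solution (existence), but does not show it is the ONLY solution (uniqueness). In fact, x = -3 is also a solution since (-3)^2 = 9. Finding one solution doesn't prove there are no others.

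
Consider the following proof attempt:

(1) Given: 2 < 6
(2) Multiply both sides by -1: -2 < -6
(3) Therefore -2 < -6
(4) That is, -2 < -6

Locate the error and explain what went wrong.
Step 2: Multiply both sides by -1: -2 < -6

Step 2 multiplies both sides by -1 but fails to reverse the inequality sign. When multiplying (or dividing) an inequality by a negative number, the direction must be reversed. Since 2 < 6, we should get -2 > -6, i.e., -2 > -6.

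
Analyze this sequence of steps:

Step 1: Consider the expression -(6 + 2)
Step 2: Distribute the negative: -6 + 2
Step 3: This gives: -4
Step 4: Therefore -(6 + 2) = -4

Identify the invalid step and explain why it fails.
Step 2: Distribute the negative: -6 + 2

Step 2 incorrectly distributes the negative sign. The correct distribution is -(6 + 2) = -6 - 2 = -8. The negative must be applied to both terms, not just the first. The error treats -(6 + 2) as -6 + 2, which equals -4 instead of -8.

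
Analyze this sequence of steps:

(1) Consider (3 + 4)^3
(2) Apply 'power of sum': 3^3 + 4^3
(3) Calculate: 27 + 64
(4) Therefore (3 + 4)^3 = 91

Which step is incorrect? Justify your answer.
Step 2: Apply 'power of sum': 3^3 + 4^3

Step 2 incorrectly applies a non-existent rule '(a+b)^n = a^n + b^n'. This is false in general. The correct expansion uses the binomial theorem. The actual value is (3 + 4)^3 = 7^3 = 343, not 91.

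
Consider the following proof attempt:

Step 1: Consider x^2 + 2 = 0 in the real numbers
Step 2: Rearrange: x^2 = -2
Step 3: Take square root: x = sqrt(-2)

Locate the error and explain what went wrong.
Step 3: Take square root: x = sqrt(-2)

Step 3 takes the square root of -2, which is negative. In the real number system, the square root of a negative number is undefined. The equation x^2 + 2 = 0 has no real solutions. Square roots of negative numbers only exist in the complex numbers.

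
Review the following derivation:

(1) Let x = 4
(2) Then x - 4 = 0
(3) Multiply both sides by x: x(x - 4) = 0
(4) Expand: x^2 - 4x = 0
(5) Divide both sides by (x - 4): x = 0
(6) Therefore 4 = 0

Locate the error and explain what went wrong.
Step 5: Divide both sides by (x - 4): x = 0

Step 5 divides both sides by (x - 4). However, since x = 4, we have (x - 4) = 0. Division by zero is undefined, making this step invalid.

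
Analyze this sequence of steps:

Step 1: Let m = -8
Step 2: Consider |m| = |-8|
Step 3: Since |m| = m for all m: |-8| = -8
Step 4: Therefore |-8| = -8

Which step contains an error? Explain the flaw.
Step 3: Since |m| = m for all m: |-8| = -8

Step 3 incorrectly states that |m| = m for all m. The correct definition is |m| = m when m >= 0, and |m| = -m when m < 0. Since -8 < 0, we have |-8| = -(-8) = 8, not -8.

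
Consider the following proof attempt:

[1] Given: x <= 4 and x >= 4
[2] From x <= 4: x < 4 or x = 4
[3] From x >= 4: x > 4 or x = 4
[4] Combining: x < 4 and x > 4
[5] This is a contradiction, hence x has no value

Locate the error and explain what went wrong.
Step 4: Combining: x < 4 and x > 4

Step 4 incorrectly combines the conditions. From x <= 4 and x >= 4, the intersection is x = 4. The error treats the 'or' cases as 'and' requirements. The correct conclusion is that x = 4 is the unique solution, not that no solution exists.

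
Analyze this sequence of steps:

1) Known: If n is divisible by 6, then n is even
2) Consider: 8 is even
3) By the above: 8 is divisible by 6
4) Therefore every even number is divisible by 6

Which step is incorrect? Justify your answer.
Step 3: By the above: 8 is divisible by 6

Step 3 commits the fallacy of affirming the consequent. The known fact 'divisible by 6 → even' does NOT imply 'even → divisible by 6'. That would be the converse, which is false. For example, 8 is even but 8 ÷ 6 = 1.33, which is not an integer.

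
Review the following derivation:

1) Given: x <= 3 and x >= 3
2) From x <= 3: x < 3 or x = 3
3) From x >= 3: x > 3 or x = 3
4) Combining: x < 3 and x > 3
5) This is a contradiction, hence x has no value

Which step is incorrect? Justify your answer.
Step 4: Combining: x < 3 and x > 3

Step 4 incorrectly combines the conditions. From x <= 3 and x >= 3, the intersection is x = 3. The error treats the 'or' cases as 'and' requirements. The correct conclusion is that x = 3 is the unique solution, not that no solution exists.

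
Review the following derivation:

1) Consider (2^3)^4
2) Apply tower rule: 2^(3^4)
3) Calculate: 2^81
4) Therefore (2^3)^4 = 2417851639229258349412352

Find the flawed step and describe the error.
Step 2: Apply tower rule: 2^(3^4)

Step 2 incorrectly states that (a^b)^c = a^(b^c). The correct rule is (a^b)^c = a^(b×c). The actual value is (2^3)^4 = 2^12 = 4096, not 2^81 = 2417851639229258349412352.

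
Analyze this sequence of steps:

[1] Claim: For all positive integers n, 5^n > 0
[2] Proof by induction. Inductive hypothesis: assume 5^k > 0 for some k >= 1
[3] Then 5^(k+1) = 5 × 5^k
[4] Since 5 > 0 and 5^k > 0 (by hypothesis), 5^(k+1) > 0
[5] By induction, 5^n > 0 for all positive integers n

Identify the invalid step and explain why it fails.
Step 5: By induction, 5^n > 0 for all positive integers n

Step 5 concludes the proof by induction, but no base case was ever established. A valid induction proof requires: (1) a base case proving 5^1 > 0, and (2) an inductive step showing IF 5^k > 0 THEN 5^(k+1) > 0. Steps 2-4 correctly establish the inductive step, but without the base case the conclusion in step 5 does not follow.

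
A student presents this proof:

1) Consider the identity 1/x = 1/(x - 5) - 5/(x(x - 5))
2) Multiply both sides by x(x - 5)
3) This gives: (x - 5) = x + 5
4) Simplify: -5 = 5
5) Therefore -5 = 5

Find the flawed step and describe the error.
Step 3: This gives: (x - 5) = x + 5

Step 3 makes a sign error when clearing denominators. Multiplying -5/(x(x - 5)) by x(x - 5) gives -5, not +5. The correct result is (x - 5) = x - 5, which is trivially true, not (x - 5) = x + 5. (Step 1 is a valid identity: 1/(x - 5) - 5/(x(x - 5)) = (x - 5)/(x(x - 5)) = 1/x.)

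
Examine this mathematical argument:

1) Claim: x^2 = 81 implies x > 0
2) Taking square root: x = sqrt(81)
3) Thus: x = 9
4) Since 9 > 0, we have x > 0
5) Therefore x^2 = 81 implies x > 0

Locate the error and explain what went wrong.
Step 2: Taking square root: x = sqrt(81)

Step 2 takes the square root and assumes the positive root only. The equation x^2 = 81 actually has two solutions: x = 9 and x = -9. The proof silently assumes x > 0 without justification, then uses this assumption to conclude x > 0, which is circular. The counterexample x = -9 shows the claim is false.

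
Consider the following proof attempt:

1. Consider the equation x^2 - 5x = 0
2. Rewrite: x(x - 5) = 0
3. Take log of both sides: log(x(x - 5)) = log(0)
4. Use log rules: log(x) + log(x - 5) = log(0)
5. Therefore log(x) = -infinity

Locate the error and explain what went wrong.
Step 3: Take log of both sides: log(x(x - 5)) = log(0)

Step 3 takes the logarithm of both sides, resulting in log(0) on the right side. The logarithm is only defined for positive numbers; log(0) is undefined (approaches negative infinity). This operation is invalid.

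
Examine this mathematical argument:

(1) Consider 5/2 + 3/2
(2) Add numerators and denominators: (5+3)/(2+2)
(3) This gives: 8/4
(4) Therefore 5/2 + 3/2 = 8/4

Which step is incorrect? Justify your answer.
Step 2: Add numerators and denominators: (5+3)/(2+2)

Step 2 incorrectly adds fractions by separately adding numerators and denominators. This is wrong. The correct method requires a common denominator: 5/2 + 3/2 = (5×2 + 3×2)/(2×2) = 16/4 = 4. The method used gives 8/4, which is different.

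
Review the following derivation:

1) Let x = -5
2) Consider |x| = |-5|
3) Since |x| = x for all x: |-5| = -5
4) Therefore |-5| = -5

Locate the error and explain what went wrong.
Step 3: Since |x| = x for all x: |-5| = -5

Step 3 incorrectly states that |x| = x for all x. The correct definition is |x| = x when x >= 0, and |x| = -x when x < 0. Since -5 < 0, we have |-5| = -(-5) = 5, not -5.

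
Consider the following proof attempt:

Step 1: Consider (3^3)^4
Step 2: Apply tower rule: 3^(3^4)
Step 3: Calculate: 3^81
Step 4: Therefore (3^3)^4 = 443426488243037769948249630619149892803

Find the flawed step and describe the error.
Step 2: Apply tower rule: 3^(3^4)

Step 2 incorrectly states that (a^b)^c = a^(b^c). The correct rule is (a^b)^c = a^(b×c). The actual value is (3^3)^4 = 3^12 = 531441, not 3^81 = 443426488243037769948249630619149892803.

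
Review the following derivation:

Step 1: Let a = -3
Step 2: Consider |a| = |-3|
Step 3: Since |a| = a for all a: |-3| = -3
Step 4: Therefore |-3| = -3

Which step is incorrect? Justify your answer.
Step 3: Since |a| = a for all a: |-3| = -3

Step 3 incorrectly states that |a| = a for all a. The correct definition is |a| = a when a >= 0, and |a| = -a when a < 0. Since -3 < 0, we have |-3| = -(-3) = 3, not -3.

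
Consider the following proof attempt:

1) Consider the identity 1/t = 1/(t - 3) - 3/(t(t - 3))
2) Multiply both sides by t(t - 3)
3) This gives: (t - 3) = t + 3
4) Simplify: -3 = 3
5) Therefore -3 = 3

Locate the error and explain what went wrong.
Step 3: This gives: (t - 3) = t + 3

Step 3 makes a sign error when clearing denominators. Multiplying -3/(t(t - 3)) by t(t - 3) gives -3, not +3. The correct result is (t - 3) = t - 3, which is trivially true, not (t - 3) = t + 3. (Step 1 is a valid identity: 1/(t - 3) - 3/(t(t - 3)) = (t - 3)/(t(t - 3)) = 1/t.)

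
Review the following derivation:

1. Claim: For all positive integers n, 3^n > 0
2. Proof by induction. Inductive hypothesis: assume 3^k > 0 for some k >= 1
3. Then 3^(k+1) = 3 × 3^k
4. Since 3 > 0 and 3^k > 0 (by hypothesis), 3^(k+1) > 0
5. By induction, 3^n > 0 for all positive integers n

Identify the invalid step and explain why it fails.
Step 5: By induction, 3^n > 0 for all positive integers n

Step 5 concludes the proof by induction, but no base case was ever established. A valid induction proof requires: (1) a base case proving 3^1 > 0, and (2) an inductive step showing IF 3^k > 0 THEN 3^(k+1) > 0. Steps 2-4 correctly establish the inductive step, but without the base case the conclusion in step 5 does not follow.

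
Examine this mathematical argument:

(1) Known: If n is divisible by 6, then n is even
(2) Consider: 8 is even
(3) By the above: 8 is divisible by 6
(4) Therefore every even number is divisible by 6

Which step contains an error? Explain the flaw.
Step 3: By the above: 8 is divisible by 6

Step 3 commits the fallacy of affirming the consequent. The known fact 'divisible by 6 → even' does NOT imply 'even → divisible by 6'. That would be the converse, which is false. For example, 8 is even but 8 ÷ 6 = 1.33, which is not an integer.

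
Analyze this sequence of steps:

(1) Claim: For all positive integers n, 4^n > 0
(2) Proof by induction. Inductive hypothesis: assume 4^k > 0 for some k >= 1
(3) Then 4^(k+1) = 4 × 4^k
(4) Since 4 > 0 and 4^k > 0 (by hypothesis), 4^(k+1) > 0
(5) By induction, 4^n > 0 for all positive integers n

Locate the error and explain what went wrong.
Step 5: By induction, 4^n > 0 for all positive integers n

Step 5 concludes the proof by induction, but no base case was ever established. A valid induction proof requires: (1) a base case proving 4^1 > 0, and (2) an inductive step showing IF 4^k > 0 THEN 4^(k+1) > 0. Steps 2-4 correctly establish the inductive step, but without the base case the conclusion in step 5 does not follow.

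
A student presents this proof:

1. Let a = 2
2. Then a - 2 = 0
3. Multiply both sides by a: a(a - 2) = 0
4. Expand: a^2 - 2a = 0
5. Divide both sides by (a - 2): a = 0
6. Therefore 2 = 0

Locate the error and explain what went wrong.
Step 5: Divide both sides by (a - 2): a = 0

Step 5 divides both sides by (a - 2). However, since a = 2, we have (a - 2) = 0. Division by zero is undefined, making this step invalid.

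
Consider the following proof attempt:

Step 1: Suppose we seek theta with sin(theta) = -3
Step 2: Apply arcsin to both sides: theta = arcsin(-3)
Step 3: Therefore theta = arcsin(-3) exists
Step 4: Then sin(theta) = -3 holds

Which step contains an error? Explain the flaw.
Step 2: Apply arcsin to both sides: theta = arcsin(-3)

Step 2 applies arcsin to -3. However, arcsin(x) is only defined for x in [-1, 1] because sin(theta) can only produce values in that range. Since |-3| > 1, arcsin(-3) is undefined. There is no angle whose sine equals -3.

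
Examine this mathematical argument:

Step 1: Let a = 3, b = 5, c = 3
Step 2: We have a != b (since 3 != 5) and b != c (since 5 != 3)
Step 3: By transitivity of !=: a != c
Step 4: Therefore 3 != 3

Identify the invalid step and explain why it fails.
Step 3: By transitivity of !=: a != c

Step 3 incorrectly applies transitivity to the '!=' relation. Transitivity states: if a R b and b R c, then a R c. However, '!=' is not transitive. Counterexample: 3 != 5 and 5 != 3, but 3 = 3 (both equal 3). Transitivity holds for relations like <, <=, =, but not for !=.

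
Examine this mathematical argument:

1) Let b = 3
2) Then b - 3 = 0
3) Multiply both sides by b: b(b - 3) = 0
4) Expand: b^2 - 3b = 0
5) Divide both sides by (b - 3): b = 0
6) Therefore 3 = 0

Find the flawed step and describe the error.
Step 5: Divide both sides by (b - 3): b = 0

Step 5 divides both sides by (b - 3). However, since b = 3, we have (b - 3) = 0. Division by zero is undefined, making this step invalid.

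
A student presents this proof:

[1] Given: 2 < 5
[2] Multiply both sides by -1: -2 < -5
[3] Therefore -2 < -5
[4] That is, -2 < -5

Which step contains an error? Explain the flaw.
Step 2: Multiply both sides by -1: -2 < -5

Step 2 multiplies both sides by -1 but fails to reverse the inequality sign. When multiplying (or dividing) an inequality by a negative number, the direction must be reversed. Since 2 < 5, we should get -2 > -5, i.e., -2 > -5.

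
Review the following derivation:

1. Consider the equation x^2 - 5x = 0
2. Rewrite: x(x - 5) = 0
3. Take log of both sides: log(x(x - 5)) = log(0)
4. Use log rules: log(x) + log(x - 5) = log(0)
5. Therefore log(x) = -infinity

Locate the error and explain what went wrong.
Step 3: Take log of both sides: log(x(x - 5)) = log(0)

Step 3 takes the logarithm of both sides, resulting in log(0) on the right side. The logarithm is only defined for positive numbers; log(0) is undefined (approaches negative infinity). This operation is invalid.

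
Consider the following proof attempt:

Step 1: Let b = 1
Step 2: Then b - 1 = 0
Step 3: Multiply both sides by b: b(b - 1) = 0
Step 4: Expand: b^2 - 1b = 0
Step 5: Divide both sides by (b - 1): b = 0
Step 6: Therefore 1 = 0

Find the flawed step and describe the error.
Step 5: Divide both sides by (b - 1): b = 0

Step 5 divides both sides by (b - 1). However, since b = 1, we have (b - 1) = 0. Division by zero is undefined, making this step invalid.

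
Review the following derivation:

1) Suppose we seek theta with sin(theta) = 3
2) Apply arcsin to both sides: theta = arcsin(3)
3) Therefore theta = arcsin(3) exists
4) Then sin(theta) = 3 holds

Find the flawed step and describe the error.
Step 2: Apply arcsin to both sides: theta = arcsin(3)

Step 2 applies arcsin to 3. However, arcsin(x) is only defined for x in [-1, 1] because sin(theta) can only produce values in that range. Since |3| > 1, arcsin(3) is undefined. There is no angle whose sine equals 3.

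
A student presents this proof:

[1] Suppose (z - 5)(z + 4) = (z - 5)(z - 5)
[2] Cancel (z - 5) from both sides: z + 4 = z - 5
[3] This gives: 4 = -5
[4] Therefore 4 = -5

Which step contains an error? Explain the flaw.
Step 2: Cancel (z - 5) from both sides: z + 4 = z - 5

Step 2 cancels (z - 5) from both sides. This is only valid if (z - 5) ≠ 0, i.e., z ≠ 5. When z = 5, both sides equal zero regardless of the other factors. The correct approach requires considering z = 5 as a separate case.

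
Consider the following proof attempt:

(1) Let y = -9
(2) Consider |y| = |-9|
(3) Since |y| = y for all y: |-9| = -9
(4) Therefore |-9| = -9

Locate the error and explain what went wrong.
Step 3: Since |y| = y for all y: |-9| = -9

Step 3 incorrectly states that |y| = y for all y. The correct definition is |y| = y when y >= 0, and |y| = -y when y < 0. Since -9 < 0, we have |-9| = -(-9) = 9, not -9.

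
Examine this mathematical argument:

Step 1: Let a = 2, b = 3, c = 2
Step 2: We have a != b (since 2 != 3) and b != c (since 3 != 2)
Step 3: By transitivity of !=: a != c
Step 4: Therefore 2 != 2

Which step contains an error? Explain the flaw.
Step 3: By transitivity of !=: a != c

Step 3 incorrectly applies transitivity to the '!=' relation. Transitivity states: if a R b and b R c, then a R c. However, '!=' is not transitive. Counterexample: 2 != 3 and 3 != 2, but 2 = 2 (both equal 2). Transitivity holds for relations like <, <=, =, but not for !=.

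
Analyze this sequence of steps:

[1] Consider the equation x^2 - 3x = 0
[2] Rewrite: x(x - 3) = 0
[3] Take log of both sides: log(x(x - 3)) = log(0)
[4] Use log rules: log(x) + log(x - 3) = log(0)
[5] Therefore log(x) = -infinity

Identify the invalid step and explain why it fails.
Step 3: Take log of both sides: log(x(x - 3)) = log(0)

Step 3 takes the logarithm of both sides, resulting in log(0) on the right side. The logarithm is only defined for positive numbers; log(0) is undefined (approaches negative infinity). This operation is invalid.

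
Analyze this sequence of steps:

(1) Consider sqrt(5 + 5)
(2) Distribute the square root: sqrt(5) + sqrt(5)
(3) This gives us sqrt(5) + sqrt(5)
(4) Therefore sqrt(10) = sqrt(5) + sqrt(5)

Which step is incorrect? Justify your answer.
Step 2: Distribute the square root: sqrt(5) + sqrt(5)

Step 2 incorrectly 'distributes' the square root over addition. The square root function does not distribute: sqrt(a + b) ≠ sqrt(a) + sqrt(b). In fact, sqrt(5 + 5) = sqrt(10) ≈ 3.1623, while sqrt(5) + sqrt(5) ≈ 4.4721.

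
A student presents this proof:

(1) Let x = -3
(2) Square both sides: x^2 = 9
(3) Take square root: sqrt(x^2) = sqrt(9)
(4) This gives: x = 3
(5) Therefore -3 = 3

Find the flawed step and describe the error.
Step 4: This gives: x = 3

Step 4 incorrectly states that sqrt(x^2) = x. The correct identity is sqrt(x^2) = |x|. Since x = -3 < 0, we have sqrt(x^2) = |-3| = 3, not x = -3.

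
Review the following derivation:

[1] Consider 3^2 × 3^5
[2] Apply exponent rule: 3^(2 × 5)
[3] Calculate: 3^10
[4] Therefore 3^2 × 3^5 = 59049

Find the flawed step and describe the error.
Step 2: Apply exponent rule: 3^(2 × 5)

Step 2 incorrectly states that a^b × a^c = a^(b×c). The correct rule is a^b × a^c = a^(b+c). The actual value is 3^2 × 3^5 = 3^7 = 2187, not 3^10 = 59049.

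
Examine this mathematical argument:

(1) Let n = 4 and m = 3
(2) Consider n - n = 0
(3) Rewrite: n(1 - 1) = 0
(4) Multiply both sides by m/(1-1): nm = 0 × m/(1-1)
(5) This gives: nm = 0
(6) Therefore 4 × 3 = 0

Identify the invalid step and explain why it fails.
Step 4: Multiply both sides by m/(1-1): nm = 0 × m/(1-1)

Step 4 multiplies both sides by m/(1-1). However, 1-1 = 0, so this is multiplication by m/0, which is undefined. We cannot multiply by an undefined expression.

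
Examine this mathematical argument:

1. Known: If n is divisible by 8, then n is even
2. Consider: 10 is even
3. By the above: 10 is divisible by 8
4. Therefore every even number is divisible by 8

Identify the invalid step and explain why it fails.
Step 3: By the above: 10 is divisible by 8

Step 3 commits the fallacy of affirming the consequent. The known fact 'divisible by 8 → even' does NOT imply 'even → divisible by 8'. That would be the converse, which is false. For example, 10 is even but 10 ÷ 8 = 1.25, which is not an integer.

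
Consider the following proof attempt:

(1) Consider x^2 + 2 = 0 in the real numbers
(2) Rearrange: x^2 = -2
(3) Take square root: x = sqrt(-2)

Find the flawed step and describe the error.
Step 3: Take square root: x = sqrt(-2)

Step 3 takes the square root of -2, which is negative. In the real number system, the square root of a negative number is undefined. The equation x^2 + 2 = 0 has no real solutions. Square roots of negative numbers only exist in the complex numbers.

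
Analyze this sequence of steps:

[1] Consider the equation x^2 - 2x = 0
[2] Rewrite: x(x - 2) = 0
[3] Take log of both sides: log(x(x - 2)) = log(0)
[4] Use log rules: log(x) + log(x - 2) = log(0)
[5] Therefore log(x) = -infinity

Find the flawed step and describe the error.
Step 3: Take log of both sides: log(x(x - 2)) = log(0)

Step 3 takes the logarithm of both sides, resulting in log(0) on the right side. The logarithm is only defined for positive numbers; log(0) is undefined (approaches negative infinity). This operation is invalid.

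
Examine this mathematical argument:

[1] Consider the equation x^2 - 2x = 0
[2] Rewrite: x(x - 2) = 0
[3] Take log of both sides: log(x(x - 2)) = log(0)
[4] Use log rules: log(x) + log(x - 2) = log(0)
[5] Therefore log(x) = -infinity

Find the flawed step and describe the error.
Step 3: Take log of both sides: log(x(x - 2)) = log(0)

Step 3 takes the logarithm of both sides, resulting in log(0) on the right side. The logarithm is only defined for positive numbers; log(0) is undefined (approaches negative infinity). This operation is invalid.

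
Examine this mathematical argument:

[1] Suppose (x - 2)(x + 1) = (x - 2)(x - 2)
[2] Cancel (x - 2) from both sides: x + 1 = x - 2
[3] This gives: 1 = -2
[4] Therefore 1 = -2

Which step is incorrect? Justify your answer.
Step 2: Cancel (x - 2) from both sides: x + 1 = x - 2

Step 2 cancels (x - 2) from both sides. This is only valid if (x - 2) ≠ 0, i.e., x ≠ 2. When x = 2, both sides equal zero regardless of the other factors. The correct approach requires considering x = 2 as a separate case.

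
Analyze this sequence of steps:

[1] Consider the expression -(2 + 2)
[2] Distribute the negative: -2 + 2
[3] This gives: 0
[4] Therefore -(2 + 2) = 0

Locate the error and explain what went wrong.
Step 2: Distribute the negative: -2 + 2

Step 2 incorrectly distributes the negative sign. The correct distribution is -(2 + 2) = -2 - 2 = -4. The negative must be applied to both terms, not just the first. The error treats -(2 + 2) as -2 + 2, which equals 0 instead of -4.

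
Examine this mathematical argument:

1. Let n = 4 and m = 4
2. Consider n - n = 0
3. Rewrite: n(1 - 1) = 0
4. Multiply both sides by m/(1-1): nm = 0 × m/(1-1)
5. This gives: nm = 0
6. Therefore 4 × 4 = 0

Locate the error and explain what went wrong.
Step 4: Multiply both sides by m/(1-1): nm = 0 × m/(1-1)

Step 4 multiplies both sides by m/(1-1). However, 1-1 = 0, so this is multiplication by m/0, which is undefined. We cannot multiply by an undefined expression.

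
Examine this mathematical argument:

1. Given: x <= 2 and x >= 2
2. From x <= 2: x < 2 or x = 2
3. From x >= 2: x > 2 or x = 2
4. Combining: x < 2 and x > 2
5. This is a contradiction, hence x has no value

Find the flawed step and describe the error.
Step 4: Combining: x < 2 and x > 2

Step 4 incorrectly combines the conditions. From x <= 2 and x >= 2, the intersection is x = 2. The error treats the 'or' cases as 'and' requirements. The correct conclusion is that x = 2 is the unique solution, not that no solution exists.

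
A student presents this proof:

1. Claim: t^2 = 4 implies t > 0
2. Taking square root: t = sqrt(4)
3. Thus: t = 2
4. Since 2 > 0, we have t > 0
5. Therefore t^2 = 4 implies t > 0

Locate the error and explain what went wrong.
Step 2: Taking square root: t = sqrt(4)

Step 2 takes the square root and assumes the positive root only. The equation t^2 = 4 actually has two solutions: t = 2 and t = -2. The proof silently assumes t > 0 without justification, then uses this assumption to conclude t > 0, which is circular. The counterexample t = -2 shows the claim is false.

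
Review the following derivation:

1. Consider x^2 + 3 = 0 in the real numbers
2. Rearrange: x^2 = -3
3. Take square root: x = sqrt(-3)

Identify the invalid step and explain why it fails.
Step 3: Take square root: x = sqrt(-3)

Step 3 takes the square root of -3, which is negative. In the real number system, the square root of a negative number is undefined. The equation x^2 + 3 = 0 has no real solutions. Square roots of negative numbers only exist in the complex numbers.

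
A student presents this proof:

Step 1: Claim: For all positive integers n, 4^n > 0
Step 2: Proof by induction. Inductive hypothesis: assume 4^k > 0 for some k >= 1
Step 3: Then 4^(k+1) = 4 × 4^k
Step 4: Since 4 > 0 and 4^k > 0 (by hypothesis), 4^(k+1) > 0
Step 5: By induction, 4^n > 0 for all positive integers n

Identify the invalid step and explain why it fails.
Step 5: By induction, 4^n > 0 for all positive integers n

Step 5 concludes the proof by induction, but no base case was ever established. A valid induction proof requires: (1) a base case proving 4^1 > 0, and (2) an inductive step showing IF 4^k > 0 THEN 4^(k+1) > 0. Steps 2-4 correctly establish the inductive step, but without the base case the conclusion in step 5 does not follow.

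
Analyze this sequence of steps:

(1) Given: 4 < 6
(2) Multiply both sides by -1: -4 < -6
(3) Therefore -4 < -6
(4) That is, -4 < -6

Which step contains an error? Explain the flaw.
Step 2: Multiply both sides by -1: -4 < -6

Step 2 multiplies both sides by -1 but fails to reverse the inequality sign. When multiplying (or dividing) an inequality by a negative number, the direction must be reversed. Since 4 < 6, we should get -4 > -6, i.e., -4 > -6.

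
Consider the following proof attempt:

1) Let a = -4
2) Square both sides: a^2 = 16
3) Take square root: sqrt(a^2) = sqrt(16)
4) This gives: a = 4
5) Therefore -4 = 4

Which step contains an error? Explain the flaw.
Step 4: This gives: a = 4

Step 4 incorrectly states that sqrt(a^2) = a. The correct identity is sqrt(a^2) = |a|. Since a = -4 < 0, we have sqrt(a^2) = |-4| = 4, not a = -4.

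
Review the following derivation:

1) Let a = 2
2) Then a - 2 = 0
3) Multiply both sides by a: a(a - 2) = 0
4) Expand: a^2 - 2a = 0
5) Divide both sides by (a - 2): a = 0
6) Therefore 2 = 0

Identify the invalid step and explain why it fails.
Step 5: Divide both sides by (a - 2): a = 0

Step 5 divides both sides by (a - 2). However, since a = 2, we have (a - 2) = 0. Division by zero is undefined, making this step invalid.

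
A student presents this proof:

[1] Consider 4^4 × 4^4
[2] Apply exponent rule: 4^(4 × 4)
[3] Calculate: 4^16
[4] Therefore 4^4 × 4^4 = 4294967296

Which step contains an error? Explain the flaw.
Step 2: Apply exponent rule: 4^(4 × 4)

Step 2 incorrectly states that a^b × a^c = a^(b×c). The correct rule is a^b × a^c = a^(b+c). The actual value is 4^4 × 4^4 = 4^8 = 65536, not 4^16 = 4294967296.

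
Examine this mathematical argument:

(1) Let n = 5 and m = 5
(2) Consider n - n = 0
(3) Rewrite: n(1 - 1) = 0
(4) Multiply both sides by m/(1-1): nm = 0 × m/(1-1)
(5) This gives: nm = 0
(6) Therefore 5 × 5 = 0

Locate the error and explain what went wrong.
Step 4: Multiply both sides by m/(1-1): nm = 0 × m/(1-1)

Step 4 multiplies both sides by m/(1-1). However, 1-1 = 0, so this is multiplication by m/0, which is undefined. We cannot multiply by an undefined expression.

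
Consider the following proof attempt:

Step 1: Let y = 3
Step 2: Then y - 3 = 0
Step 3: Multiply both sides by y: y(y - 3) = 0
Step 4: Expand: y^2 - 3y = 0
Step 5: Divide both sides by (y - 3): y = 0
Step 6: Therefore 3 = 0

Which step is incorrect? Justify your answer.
Step 5: Divide both sides by (y - 3): y = 0

Step 5 divides both sides by (y - 3). However, since y = 3, we have (y - 3) = 0. Division by zero is undefined, making this step invalid.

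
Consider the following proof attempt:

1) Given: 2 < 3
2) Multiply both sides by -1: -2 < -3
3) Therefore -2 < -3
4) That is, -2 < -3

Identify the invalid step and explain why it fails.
Step 2: Multiply both sides by -1: -2 < -3

Step 2 multiplies both sides by -1 but fails to reverse the inequality sign. When multiplying (or dividing) an inequality by a negative number, the direction must be reversed. Since 2 < 3, we should get -2 > -3, i.e., -2 > -3.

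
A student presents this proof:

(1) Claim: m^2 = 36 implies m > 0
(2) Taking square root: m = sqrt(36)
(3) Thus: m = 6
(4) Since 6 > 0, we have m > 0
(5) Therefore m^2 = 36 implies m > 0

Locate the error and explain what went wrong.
Step 2: Taking square root: m = sqrt(36)

Step 2 takes the square root and assumes the positive root only. The equation m^2 = 36 actually has two solutions: m = 6 and m = -6. The proof silently assumes m > 0 without justification, then uses this assumption to conclude m > 0, which is circular. The counterexample m = -6 shows the claim is false.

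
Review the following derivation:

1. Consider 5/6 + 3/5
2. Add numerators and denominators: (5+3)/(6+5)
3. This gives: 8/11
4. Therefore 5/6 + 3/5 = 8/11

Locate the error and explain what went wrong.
Step 2: Add numerators and denominators: (5+3)/(6+5)

Step 2 incorrectly adds fractions by separately adding numerators and denominators. This is wrong. The correct method requires a common denominator: 5/6 + 3/5 = (5×5 + 3×6)/(6×5) = 43/30 = 43/30. The method used gives 8/11, which is different.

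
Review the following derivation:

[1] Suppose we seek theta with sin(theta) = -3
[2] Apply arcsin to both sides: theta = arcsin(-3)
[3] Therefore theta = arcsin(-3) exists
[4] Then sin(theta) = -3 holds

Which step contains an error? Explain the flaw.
Step 2: Apply arcsin to both sides: theta = arcsin(-3)

Step 2 applies arcsin to -3. However, arcsin(x) is only defined for x in [-1, 1] because sin(theta) can only produce values in that range. Since |-3| > 1, arcsin(-3) is undefined. There is no angle whose sine equals -3.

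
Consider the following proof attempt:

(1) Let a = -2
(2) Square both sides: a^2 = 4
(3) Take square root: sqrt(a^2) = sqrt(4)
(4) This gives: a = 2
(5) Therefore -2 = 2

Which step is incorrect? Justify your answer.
Step 4: This gives: a = 2

Step 4 incorrectly states that sqrt(a^2) = a. The correct identity is sqrt(a^2) = |a|. Since a = -2 < 0, we have sqrt(a^2) = |-2| = 2, not a = -2.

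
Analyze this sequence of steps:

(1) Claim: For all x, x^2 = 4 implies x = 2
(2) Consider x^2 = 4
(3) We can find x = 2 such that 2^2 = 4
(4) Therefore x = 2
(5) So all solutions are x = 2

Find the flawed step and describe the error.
Step 4: Therefore x = 2

Step 4 incorrectly concludes that x = 2 is the only solution. The proof shows that x = 2 is A solution (existence), but does not show it is the ONLY solution (uniqueness). In fact, x = -2 is also a solution since (-2)^2 = 4. Finding one solution doesn't prove there are no others.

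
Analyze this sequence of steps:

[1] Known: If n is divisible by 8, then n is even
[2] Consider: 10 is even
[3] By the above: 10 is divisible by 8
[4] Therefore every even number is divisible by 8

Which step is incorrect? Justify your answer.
Step 3: By the above: 10 is divisible by 8

Step 3 commits the fallacy of affirming the consequent. The known fact 'divisible by 8 → even' does NOT imply 'even → divisible by 8'. That would be the converse, which is false. For example, 10 is even but 10 ÷ 8 = 1.25, which is not an integer.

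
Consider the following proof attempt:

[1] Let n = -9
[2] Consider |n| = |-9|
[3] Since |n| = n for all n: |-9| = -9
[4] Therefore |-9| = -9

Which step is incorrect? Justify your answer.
Step 3: Since |n| = n for all n: |-9| = -9

Step 3 incorrectly states that |n| = n for all n. The correct definition is |n| = n when n >= 0, and |n| = -n when n < 0. Since -9 < 0, we have |-9| = -(-9) = 9, not -9.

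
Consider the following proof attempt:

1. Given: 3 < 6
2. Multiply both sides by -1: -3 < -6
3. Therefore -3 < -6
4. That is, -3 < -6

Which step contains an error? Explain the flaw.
Step 2: Multiply both sides by -1: -3 < -6

Step 2 multiplies both sides by -1 but fails to reverse the inequality sign. When multiplying (or dividing) an inequality by a negative number, the direction must be reversed. Since 3 < 6, we should get -3 > -6, i.e., -3 > -6.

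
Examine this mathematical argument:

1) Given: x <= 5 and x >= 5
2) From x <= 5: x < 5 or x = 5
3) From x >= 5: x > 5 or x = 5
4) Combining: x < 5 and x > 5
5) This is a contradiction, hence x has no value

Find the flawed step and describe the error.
Step 4: Combining: x < 5 and x > 5

Step 4 incorrectly combines the conditions. From x <= 5 and x >= 5, the intersection is x = 5. The error treats the 'or' cases as 'and' requirements. The correct conclusion is that x = 5 is the unique solution, not that no solution exists.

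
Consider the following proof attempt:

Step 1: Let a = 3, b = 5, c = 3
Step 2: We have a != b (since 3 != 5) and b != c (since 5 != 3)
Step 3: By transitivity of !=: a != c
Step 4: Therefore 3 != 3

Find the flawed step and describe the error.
Step 3: By transitivity of !=: a != c

Step 3 incorrectly applies transitivity to the '!=' relation. Transitivity states: if a R b and b R c, then a R c. However, '!=' is not transitive. Counterexample: 3 != 5 and 5 != 3, but 3 = 3 (both equal 3). Transitivity holds for relations like <, <=, =, but not for !=.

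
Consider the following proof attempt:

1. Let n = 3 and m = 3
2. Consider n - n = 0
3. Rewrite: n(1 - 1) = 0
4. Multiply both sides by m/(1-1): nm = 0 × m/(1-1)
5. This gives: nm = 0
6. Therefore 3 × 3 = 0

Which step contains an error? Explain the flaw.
Step 4: Multiply both sides by m/(1-1): nm = 0 × m/(1-1)

Step 4 multiplies both sides by m/(1-1). However, 1-1 = 0, so this is multiplication by m/0, which is undefined. We cannot multiply by an undefined expression.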